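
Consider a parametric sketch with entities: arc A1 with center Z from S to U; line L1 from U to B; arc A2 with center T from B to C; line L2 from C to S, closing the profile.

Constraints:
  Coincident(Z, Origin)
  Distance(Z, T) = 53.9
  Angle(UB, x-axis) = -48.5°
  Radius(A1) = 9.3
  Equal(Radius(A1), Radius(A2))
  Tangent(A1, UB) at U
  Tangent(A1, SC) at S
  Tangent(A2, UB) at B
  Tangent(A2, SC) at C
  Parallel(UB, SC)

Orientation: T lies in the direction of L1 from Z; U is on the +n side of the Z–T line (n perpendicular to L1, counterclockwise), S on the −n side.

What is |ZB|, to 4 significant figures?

54.70

The slot axis is L1's direction at -48.5°, so u = (cos -48.5°, sin -48.5°) = (0.6626, -0.7490) and n = (−sin -48.5°, cos -48.5°) = (0.7490, 0.6626). Z is at the origin and T lies 53.9 along u from Z, so T = 53.9·u = (35.72, -40.37). Tangency of A1 to both parallel lines with radius 9.3 puts U and S at Z ± 9.3·n: U = (6.965, 6.162), S = (-6.965, -6.162). Equal radii place B and C the same way about T: B = T + 9.3·n = (42.68, -34.21), C = T − 9.3·n = (28.75, -46.53). Then |ZB| = |B − Z| = 54.70.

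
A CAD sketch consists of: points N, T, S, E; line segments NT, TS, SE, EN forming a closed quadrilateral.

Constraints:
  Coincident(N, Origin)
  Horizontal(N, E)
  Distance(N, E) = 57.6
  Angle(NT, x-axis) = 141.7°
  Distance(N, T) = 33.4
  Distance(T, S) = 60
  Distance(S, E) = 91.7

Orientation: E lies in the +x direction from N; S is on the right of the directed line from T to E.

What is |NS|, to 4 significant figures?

46.71

Checks: |TS| = 60.00 ✓; |SE| = 91.70 ✓.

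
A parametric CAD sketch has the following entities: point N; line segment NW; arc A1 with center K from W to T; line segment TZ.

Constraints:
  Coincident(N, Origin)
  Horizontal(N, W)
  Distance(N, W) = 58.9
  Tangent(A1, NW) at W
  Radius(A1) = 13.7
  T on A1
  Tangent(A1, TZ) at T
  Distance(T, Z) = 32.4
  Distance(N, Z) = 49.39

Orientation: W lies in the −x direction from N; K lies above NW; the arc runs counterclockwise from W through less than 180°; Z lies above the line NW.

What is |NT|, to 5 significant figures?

47.179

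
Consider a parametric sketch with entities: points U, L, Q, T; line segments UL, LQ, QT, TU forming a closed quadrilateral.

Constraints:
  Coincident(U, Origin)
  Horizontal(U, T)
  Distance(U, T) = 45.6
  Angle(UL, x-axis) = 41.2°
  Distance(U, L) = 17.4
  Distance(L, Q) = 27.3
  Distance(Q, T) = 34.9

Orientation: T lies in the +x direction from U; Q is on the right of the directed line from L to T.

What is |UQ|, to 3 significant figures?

21.4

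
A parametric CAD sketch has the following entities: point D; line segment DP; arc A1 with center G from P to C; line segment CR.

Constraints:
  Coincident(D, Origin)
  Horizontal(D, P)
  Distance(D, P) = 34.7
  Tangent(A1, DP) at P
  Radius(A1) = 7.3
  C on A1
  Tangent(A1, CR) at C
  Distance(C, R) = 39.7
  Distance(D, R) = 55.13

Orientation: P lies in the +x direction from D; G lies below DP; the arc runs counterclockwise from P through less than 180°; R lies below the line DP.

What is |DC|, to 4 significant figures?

28.41

D is at the origin; D and P share the same y with |DP| = 34.7 and P on the +x side, so P = (34.70, 0.000). The tangent condition forces GP to be normal to DP, so G = P + (0, -7.3) = (34.70, -7.300). Since GC ⟂ CR (tangency), |GR| = √(7.3² + 39.7²) = 40.37 regardless of where C sits on A1. So R lies on both circle(D, 55.13) and circle(G, 40.37); the below-DP intersection is R = (28.51, -47.19). C is the foot of the tangent from R: C = (27.40, -7.503).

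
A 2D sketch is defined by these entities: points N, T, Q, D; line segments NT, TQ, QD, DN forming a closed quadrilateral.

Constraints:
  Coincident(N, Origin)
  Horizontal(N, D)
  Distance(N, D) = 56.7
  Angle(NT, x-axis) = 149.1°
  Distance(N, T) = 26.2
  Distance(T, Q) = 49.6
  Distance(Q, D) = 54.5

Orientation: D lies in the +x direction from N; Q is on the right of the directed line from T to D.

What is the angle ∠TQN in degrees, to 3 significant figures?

20.1°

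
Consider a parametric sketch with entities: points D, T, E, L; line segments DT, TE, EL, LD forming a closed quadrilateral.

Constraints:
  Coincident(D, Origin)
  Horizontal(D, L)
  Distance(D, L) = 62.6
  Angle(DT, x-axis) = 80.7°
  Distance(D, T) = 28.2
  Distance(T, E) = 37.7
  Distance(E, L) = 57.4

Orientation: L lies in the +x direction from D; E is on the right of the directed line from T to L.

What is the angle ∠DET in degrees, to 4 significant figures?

29.31°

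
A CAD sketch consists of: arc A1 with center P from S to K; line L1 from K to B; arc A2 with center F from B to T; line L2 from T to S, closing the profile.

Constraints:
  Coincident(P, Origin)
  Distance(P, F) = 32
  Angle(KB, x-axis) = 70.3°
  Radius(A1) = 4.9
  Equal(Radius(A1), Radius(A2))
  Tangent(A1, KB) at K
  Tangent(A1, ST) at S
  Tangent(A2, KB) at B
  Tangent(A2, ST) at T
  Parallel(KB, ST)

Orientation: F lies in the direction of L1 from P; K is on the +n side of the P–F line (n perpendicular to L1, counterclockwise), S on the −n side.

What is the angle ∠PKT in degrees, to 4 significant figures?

72.97°

The slot axis is L1's direction at 70.3°, so u = (cos 70.3°, sin 70.3°) = (0.3371, 0.9415) and n = (−sin 70.3°, cos 70.3°) = (-0.9415, 0.3371). P is at the origin and F lies 32.0 along u from P, so F = 32.0·u = (10.79, 30.13). Tangency of A1 to both parallel lines with radius 4.9 puts K and S at P ± 4.9·n: K = (-4.613, 1.652), S = (4.613, -1.652). Equal radii place B and T the same way about F: B = F + 4.9·n = (6.174, 31.78), T = F − 4.9·n = (15.40, 28.48). Then cos ∠PKT = KP·KT / (|KP||KT|), giving 72.97°.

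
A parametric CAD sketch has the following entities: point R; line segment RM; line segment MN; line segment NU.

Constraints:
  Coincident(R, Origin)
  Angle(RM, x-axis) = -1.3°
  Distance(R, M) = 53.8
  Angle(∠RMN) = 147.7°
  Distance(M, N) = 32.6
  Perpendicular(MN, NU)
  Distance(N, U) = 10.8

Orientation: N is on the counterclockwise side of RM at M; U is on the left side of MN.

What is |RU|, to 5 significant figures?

80.112

R is at the origin; RM runs at -1.3° with length 53.8, so M = 53.8·(cos -1.3°, sin -1.3°) = (53.786, -1.2206). ∠RMN = 147.7°, so MN runs at -1.3° + (180° − 147.7°) = 31.000° from the x-axis; with |MN| = 32.6, N = M + 32.6·(cos 31.000°, sin 31.000°) = (81.730, 15.570). MN ⟂ NU; with |NU| = 10.8 on the left of MN, U = N + 10.8·(-0.51504, 0.85717) = (76.167, 24.827). Then |RU| = |U − R| = 80.112.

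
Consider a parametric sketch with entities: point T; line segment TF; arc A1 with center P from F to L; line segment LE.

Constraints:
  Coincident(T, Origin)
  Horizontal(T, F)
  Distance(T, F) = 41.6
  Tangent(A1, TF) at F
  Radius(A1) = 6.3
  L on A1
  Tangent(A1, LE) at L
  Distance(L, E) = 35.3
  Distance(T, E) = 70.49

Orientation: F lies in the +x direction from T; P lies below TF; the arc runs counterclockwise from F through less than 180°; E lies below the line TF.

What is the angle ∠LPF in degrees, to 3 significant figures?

131°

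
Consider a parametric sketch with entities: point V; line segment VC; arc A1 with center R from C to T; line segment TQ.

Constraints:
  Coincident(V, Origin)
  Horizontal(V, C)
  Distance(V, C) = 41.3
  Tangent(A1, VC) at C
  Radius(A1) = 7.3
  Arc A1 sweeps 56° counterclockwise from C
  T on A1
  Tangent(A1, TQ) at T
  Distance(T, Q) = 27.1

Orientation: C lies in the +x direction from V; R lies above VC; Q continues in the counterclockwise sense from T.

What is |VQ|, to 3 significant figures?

67.6

On A1, C sits at bearing -90° from R; a 56° counterclockwise sweep puts T at bearing -34°, so T = R + 7.3·(cos -34°, sin -34°) = (47.4, 3.22). The tangent condition forces RT to be normal to TQ, so TQ runs along (−sin -34°, cos -34°); with |TQ| = 27.1, Q = (62.5, 25.7). Then |VQ| = |Q − V| = 67.6.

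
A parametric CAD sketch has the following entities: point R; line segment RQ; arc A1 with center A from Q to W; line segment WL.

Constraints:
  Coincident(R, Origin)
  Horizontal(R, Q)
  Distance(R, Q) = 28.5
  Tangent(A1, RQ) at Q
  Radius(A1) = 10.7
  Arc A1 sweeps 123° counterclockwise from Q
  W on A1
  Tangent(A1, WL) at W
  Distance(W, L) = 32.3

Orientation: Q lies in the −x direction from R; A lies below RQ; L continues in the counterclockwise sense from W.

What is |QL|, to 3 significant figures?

44.5

On A1, Q sits at bearing 90° from A; a 123° counterclockwise sweep puts W at bearing 213°, so W = A + 10.7·(cos 213°, sin 213°) = (-37.5, -16.5). A1 meets WL tangentially, so AW is at right angles to WL, so WL runs along (−sin 213°, cos 213°); with |WL| = 32.3, L = (-19.9, -43.6). Then |QL| = |L − Q| = 44.5.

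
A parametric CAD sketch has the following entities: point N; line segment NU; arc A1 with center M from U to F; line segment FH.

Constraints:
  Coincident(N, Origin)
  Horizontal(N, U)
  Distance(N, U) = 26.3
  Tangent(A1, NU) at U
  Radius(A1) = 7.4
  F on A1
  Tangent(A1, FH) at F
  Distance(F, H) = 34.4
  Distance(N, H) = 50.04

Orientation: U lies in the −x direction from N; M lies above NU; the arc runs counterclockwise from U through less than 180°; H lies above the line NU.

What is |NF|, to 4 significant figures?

21.06

Checks: N.y = 0.00, U.y = 0.00 ✓; |MF| = 7.400 ✓; ∠(MF, FH) = 90.00° ✓; |FH| = 34.40 ✓; |NH| = 50.04 ✓.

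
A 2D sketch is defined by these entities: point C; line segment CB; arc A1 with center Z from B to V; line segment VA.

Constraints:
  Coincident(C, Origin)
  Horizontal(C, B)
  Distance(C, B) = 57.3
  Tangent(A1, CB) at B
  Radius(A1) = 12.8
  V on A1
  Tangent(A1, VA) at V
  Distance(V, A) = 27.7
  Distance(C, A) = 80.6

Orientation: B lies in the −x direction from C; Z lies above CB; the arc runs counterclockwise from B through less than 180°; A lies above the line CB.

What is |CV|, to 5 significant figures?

53.695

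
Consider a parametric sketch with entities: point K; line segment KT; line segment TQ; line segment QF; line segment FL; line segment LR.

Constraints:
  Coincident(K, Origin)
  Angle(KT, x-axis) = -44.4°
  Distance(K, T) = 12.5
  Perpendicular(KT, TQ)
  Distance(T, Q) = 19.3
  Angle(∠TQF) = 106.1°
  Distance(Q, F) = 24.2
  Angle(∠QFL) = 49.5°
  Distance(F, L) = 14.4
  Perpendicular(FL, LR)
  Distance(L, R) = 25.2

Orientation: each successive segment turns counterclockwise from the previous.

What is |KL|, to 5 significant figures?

13.762

K is at the origin; KT runs at -44.4° with length 12.5, so T = (8.9309, -8.7458). KT is perpendicular to TQ, so TQ runs at 45.600°; with |TQ| = 19.3, Q = (22.434, 5.0435). ∠TQF = 106.1° gives QF at 119.50° from the x-axis; with |QF| = 24.2, F = (10.518, 26.106). ∠QFL = 49.5° gives FL at -110.00° from the x-axis; with |FL| = 14.4, L = (5.5927, 12.575). Then |KL| = |L − K| = 13.762.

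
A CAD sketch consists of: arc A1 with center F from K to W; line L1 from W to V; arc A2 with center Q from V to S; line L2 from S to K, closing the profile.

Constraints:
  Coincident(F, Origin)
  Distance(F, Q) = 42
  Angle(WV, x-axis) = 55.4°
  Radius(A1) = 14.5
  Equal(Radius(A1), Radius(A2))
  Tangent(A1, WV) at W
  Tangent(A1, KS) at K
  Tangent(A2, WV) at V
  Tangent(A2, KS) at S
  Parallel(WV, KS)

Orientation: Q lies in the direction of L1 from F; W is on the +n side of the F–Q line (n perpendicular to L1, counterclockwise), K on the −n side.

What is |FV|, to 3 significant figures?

44.4

The slot axis is L1's direction at 55.4°, so u = (cos 55.4°, sin 55.4°) = (0.568, 0.823) and n = (−sin 55.4°, cos 55.4°) = (-0.823, 0.568). F is at the origin and Q lies 42.0 along u from F, so Q = 42.0·u = (23.8, 34.6). Tangency of A1 to both parallel lines with radius 14.5 puts W and K at F ± 14.5·n: W = (-11.9, 8.23), K = (11.9, -8.23). Equal radii place V and S the same way about Q: V = Q + 14.5·n = (11.9, 42.8), S = Q − 14.5·n = (35.8, 26.3). Then |FV| = |V − F| = 44.4.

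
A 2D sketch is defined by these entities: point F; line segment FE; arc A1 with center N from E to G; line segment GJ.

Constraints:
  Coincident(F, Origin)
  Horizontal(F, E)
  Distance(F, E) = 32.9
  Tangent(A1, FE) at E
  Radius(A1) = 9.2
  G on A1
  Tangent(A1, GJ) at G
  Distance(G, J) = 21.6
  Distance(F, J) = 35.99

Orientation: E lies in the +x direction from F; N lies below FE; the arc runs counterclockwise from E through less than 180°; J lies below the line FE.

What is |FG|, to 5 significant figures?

25.078

F is at the origin; FE is horizontal with |FE| = 32.9 and E on the +x side, so E = (32.900, 0.0000). A1 meets FE tangentially, so NE is at right angles to FE, so N = E + (0, -9.2) = (32.900, -9.2000). Since NG ⟂ GJ (tangency), |NJ| = √(9.2² + 21.6²) = 23.478 regardless of where G sits on A1. So J lies on both circle(F, 35.99) and circle(N, 23.478); the below-FE intersection is J = (20.839, -29.343). G is the foot of the tangent from J: G = (23.786, -7.9449).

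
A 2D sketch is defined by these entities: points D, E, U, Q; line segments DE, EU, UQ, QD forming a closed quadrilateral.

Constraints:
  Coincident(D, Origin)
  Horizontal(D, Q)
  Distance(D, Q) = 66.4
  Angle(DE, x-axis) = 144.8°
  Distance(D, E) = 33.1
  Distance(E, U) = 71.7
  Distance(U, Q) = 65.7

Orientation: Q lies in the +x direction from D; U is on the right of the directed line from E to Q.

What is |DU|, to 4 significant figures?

42.09

D is at the origin; D and Q share the same y with |DQ| = 66.4 and Q in +x, so Q = (66.4, 0). DE runs at 144.8° with |DE| = 33.1, so E = (-27.05, 19.08). U is determined by |EU| = 71.7 and |UQ| = 65.7 together: it lies at the intersection of circle(E, 71.7) and circle(Q, 65.7). With |EQ| = 95.38, the foot of the radical line on EQ is 52.01 from E and the perpendicular offset is √(71.7² − 52.01²) = 49.35. Taking the right-of-EQ solution: U = (14.04, -39.68).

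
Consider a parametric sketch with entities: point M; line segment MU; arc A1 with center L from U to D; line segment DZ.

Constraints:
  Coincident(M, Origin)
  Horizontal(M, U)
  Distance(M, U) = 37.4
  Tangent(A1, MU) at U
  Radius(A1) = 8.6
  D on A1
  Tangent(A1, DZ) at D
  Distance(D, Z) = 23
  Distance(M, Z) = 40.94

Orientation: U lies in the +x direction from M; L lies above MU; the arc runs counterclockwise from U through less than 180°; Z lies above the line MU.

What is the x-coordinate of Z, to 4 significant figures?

26.95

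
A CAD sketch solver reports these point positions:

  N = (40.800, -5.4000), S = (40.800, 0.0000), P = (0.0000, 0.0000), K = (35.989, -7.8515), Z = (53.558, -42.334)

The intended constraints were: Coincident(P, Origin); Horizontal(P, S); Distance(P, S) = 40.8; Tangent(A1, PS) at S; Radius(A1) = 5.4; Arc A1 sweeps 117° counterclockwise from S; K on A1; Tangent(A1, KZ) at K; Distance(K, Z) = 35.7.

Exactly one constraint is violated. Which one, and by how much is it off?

Distance(K, Z) = 35.7 — off by 3.00.

P = (0.00, 0.00) ✓; P.y = 0.00, S.y = 0.00 ✓; |PS| = 40.80 ✓; ∠(NS, SP) = 90.00° ✓; |NS| = 5.400 ✓; bearing(N→K) − bearing(N→S) = 117.0° ✓; |NK| = 5.400 ✓; ∠(NK, KZ) = 90.00° ✓; |KZ| = 38.70 ✗.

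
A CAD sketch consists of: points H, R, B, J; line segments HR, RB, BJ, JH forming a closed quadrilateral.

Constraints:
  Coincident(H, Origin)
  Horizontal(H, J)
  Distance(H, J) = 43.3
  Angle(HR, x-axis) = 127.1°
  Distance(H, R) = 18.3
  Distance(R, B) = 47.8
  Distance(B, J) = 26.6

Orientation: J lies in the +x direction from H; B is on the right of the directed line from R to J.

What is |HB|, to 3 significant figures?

29.9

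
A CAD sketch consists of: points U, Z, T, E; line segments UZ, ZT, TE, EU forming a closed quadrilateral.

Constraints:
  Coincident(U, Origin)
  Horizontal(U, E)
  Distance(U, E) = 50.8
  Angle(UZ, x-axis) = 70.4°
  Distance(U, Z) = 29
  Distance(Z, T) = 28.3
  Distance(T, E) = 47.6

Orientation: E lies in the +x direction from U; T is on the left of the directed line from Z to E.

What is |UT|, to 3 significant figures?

54.7

U is at the origin; U and E share the same y with |UE| = 50.8 and E in +x, so E = (50.8, 0). UZ runs at 70.4° with |UZ| = 29.0, so Z = (9.73, 27.3). T is determined by |ZT| = 28.3 and |TE| = 47.6 together: it lies at the intersection of circle(Z, 28.3) and circle(E, 47.6). With |ZE| = 49.3, the foot of the radical line on ZE is 9.82 from Z and the perpendicular offset is √(28.3² − 9.82²) = 26.5. Taking the left-of-ZE solution: T = (32.6, 44.0).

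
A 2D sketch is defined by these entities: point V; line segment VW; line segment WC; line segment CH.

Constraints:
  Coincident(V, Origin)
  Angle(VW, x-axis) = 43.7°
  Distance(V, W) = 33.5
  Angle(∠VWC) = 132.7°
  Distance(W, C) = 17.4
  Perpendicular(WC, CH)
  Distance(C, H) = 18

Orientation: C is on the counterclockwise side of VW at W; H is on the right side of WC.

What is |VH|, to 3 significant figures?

58.5

∠VWC = 132.7°, so WC runs at 43.7° + (180° − 132.7°) = 91.0° from the x-axis; with |WC| = 17.4, C = W + 17.4·(cos 91.0°, sin 91.0°) = (23.9, 40.5). WC ⟂ CH; with |CH| = 18.0 on the right of WC, H = C + 18.0·(1.00, 0.0175) = (41.9, 40.9). Then |VH| = |H − V| = 58.5.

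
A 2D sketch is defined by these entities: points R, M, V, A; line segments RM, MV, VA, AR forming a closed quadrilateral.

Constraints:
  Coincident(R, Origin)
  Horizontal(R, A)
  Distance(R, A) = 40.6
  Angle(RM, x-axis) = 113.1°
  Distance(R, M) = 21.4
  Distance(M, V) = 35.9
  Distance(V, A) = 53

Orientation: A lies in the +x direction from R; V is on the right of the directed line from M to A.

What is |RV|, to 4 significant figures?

18.96

Checks: |MV| = 35.90 ✓; |VA| = 53.00 ✓.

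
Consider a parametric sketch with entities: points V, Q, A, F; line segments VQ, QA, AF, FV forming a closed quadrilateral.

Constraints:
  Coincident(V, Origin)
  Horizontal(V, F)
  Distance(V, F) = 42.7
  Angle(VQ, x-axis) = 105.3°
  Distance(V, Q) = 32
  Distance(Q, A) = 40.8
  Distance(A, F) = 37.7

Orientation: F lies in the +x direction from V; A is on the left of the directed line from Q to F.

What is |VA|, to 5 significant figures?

48.289

Checks: VQ at 105.3° ✓; |QA| = 40.80 ✓; |AF| = 37.70 ✓.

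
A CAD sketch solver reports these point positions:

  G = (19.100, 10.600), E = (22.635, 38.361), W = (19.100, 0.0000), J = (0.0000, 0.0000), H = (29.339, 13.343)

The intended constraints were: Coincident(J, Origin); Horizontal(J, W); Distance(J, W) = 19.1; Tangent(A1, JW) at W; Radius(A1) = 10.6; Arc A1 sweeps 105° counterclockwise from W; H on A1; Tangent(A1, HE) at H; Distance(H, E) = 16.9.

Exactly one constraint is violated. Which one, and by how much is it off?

Distance(H, E) = 16.9 — off by 9.00.

J = (0.00, 0.00) ✓; J.y = 0.00, W.y = 0.00 ✓; |JW| = 19.10 ✓; ∠(GW, WJ) = 90.00° ✓; |GW| = 10.60 ✓; bearing(G→H) − bearing(G→W) = 105.0° ✓; |GH| = 10.60 ✓; ∠(GH, HE) = 90.00° ✓; |HE| = 25.90 ✗.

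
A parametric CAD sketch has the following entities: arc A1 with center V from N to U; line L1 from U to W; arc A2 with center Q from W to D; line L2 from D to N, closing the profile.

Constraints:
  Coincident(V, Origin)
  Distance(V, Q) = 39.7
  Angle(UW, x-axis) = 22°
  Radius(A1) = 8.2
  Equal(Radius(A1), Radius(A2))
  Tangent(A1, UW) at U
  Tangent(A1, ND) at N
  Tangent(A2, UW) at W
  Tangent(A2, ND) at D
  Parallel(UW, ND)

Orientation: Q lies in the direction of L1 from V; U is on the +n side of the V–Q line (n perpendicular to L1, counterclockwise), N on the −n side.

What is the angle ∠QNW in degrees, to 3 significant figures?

10.8°

The slot axis is L1's direction at 22.0°, so u = (cos 22.0°, sin 22.0°) = (0.927, 0.375) and n = (−sin 22.0°, cos 22.0°) = (-0.375, 0.927). V is at the origin and Q lies 39.7 along u from V, so Q = 39.7·u = (36.8, 14.9). Tangency of A1 to both parallel lines with radius 8.2 puts U and N at V ± 8.2·n: U = (-3.07, 7.60), N = (3.07, -7.60). Equal radii place W and D the same way about Q: W = Q + 8.2·n = (33.7, 22.5), D = Q − 8.2·n = (39.9, 7.27). Then cos ∠QNW = NQ·NW / (|NQ||NW|), giving 10.8°.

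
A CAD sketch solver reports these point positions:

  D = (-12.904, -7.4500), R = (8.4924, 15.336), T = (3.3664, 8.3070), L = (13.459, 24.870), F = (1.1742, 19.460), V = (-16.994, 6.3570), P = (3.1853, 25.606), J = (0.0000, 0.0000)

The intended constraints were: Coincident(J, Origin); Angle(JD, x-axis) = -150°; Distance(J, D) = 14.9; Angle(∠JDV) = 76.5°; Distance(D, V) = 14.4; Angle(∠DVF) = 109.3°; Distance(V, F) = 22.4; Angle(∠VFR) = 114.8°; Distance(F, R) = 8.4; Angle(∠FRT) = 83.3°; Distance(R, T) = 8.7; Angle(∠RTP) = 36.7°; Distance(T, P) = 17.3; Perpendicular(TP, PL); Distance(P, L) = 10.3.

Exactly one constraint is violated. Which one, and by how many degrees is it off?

Perpendicular(TP, PL) — off by 4.70°.

J = (0.00, 0.00) ✓; JD at -150.0° ✓; |JD| = 14.90 ✓; ∠JDV = 76.50° ✓; |DV| = 14.40 ✓; ∠DVF = 109.3° ✓; |VF| = 22.40 ✓; ∠VFR = 114.8° ✓; |FR| = 8.400 ✓; ∠FRT = 83.30° ✓; |RT| = 8.700 ✓; ∠RTP = 36.70° ✓; |TP| = 17.30 ✓; ∠(TP, PL) = 94.70° ✗; |PL| = 10.30 ✓.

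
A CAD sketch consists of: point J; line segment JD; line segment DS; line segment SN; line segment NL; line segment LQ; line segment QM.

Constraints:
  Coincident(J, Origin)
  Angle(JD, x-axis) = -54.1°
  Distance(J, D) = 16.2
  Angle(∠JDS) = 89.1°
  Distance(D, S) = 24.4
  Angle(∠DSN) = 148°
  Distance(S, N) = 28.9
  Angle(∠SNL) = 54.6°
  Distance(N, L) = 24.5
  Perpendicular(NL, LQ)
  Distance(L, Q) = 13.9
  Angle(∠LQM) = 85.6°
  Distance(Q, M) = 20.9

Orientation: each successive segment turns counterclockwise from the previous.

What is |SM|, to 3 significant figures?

17.3

NL is perpendicular to LQ, so LQ runs at -75.8°; with |LQ| = 13.9, Q = (19.1, 8.95). ∠LQM = 85.6° gives QM at 18.6° from the x-axis; with |QM| = 20.9, M = (39.0, 15.6). Then |SM| = |M − S| = 17.3.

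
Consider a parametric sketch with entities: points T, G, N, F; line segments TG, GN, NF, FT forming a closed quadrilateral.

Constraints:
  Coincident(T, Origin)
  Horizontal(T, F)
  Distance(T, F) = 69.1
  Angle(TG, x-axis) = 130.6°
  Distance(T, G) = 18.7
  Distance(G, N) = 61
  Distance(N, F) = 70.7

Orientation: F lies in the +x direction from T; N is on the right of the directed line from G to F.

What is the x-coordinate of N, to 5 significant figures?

12.066

Checks: |GN| = 61.00 ✓; |NF| = 70.70 ✓.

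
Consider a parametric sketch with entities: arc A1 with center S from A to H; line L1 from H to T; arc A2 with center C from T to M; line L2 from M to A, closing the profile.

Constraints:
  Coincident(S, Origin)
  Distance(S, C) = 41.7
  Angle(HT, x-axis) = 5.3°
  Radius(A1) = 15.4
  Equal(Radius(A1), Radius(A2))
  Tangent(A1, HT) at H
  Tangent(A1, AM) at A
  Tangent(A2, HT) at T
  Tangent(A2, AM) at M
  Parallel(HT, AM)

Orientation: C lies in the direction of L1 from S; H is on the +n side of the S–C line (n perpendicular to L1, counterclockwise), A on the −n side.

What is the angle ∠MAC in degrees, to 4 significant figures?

20.27°

The slot axis is L1's direction at 5.3°, so u = (cos 5.3°, sin 5.3°) = (0.9957, 0.09237) and n = (−sin 5.3°, cos 5.3°) = (-0.09237, 0.9957). S is at the origin and C lies 41.7 along u from S, so C = 41.7·u = (41.52, 3.852). Tangency of A1 to both parallel lines with radius 15.4 puts H and A at S ± 15.4·n: H = (-1.423, 15.33), A = (1.423, -15.33). Equal radii place T and M the same way about C: T = C + 15.4·n = (40.10, 19.19), M = C − 15.4·n = (42.94, -11.48). Then cos ∠MAC = AM·AC / (|AM||AC|), giving 20.27°.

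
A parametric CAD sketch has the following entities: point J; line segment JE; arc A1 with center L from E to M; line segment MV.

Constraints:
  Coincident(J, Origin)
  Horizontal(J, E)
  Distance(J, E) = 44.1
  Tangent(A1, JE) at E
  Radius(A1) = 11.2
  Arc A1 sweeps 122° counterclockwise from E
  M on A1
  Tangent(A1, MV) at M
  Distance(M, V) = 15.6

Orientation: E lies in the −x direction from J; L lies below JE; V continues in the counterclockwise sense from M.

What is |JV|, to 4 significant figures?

54.56

J is at the origin; J and E share the same y with |JE| = 44.1 and E on the −x side, so E = (-44.10, 0.000). The tangent condition forces LE to be normal to JE, so L = E + (0, -11.2) = (-44.10, -11.20). On A1, E sits at bearing 90° from L; a 122° counterclockwise sweep puts M at bearing 212°, so M = L + 11.2·(cos 212°, sin 212°) = (-53.60, -17.14). The tangent condition forces LM to be normal to MV, so MV runs along (−sin 212°, cos 212°); with |MV| = 15.6, V = (-45.33, -30.36). Then |JV| = |V − J| = 54.56.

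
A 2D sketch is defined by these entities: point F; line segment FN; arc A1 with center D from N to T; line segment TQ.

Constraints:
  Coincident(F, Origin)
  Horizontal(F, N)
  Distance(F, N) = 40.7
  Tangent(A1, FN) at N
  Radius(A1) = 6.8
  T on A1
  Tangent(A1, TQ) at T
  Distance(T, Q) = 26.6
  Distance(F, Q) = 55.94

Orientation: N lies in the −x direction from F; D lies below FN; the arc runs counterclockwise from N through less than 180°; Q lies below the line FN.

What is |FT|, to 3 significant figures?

48.1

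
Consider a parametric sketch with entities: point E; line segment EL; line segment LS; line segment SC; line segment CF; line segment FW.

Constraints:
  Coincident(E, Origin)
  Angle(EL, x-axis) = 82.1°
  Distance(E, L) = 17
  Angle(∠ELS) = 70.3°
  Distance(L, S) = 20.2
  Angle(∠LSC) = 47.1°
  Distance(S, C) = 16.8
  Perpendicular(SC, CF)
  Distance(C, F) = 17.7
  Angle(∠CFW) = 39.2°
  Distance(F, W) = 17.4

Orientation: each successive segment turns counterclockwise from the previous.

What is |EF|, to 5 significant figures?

18.618

E is at the origin; EL runs at 82.1° with length 17.0, so L = (2.3366, 16.839). ∠ELS = 70.3° gives LS at -168.20° from the x-axis; with |LS| = 20.2, S = (-17.437, 12.708). ∠LSC = 47.1° gives SC at -35.300° from the x-axis; with |SC| = 16.8, C = (-3.7255, 2.9998). SC ⟂ CF, so CF runs at 54.700°; with |CF| = 17.7, F = (6.5026, 17.445). Then |EF| = |F − E| = 18.618.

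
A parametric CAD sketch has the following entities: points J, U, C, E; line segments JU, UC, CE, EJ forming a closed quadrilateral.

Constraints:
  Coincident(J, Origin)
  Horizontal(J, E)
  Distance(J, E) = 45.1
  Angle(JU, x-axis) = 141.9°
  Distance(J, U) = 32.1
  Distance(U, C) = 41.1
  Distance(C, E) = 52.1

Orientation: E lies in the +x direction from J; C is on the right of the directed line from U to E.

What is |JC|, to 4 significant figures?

16.36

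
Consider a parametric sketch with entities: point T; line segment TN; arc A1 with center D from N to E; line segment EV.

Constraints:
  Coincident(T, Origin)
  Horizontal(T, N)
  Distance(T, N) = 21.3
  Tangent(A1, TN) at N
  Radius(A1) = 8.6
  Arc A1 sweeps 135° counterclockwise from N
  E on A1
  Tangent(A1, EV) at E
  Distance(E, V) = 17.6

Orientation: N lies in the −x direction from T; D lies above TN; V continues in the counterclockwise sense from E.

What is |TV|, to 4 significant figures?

38.74

T is at the origin; T and N share the same y with |TN| = 21.3 and N on the −x side, so N = (-21.30, 0.000). Tangency of A1 to TN means the radius DN is perpendicular to TN, so D = N + (0, 8.6) = (-21.30, 8.600). On A1, N sits at bearing -90° from D; a 135° counterclockwise sweep puts E at bearing 45°, so E = D + 8.6·(cos 45°, sin 45°) = (-15.22, 14.68). Tangency of A1 to EV means the radius DE is perpendicular to EV, so EV runs along (−sin 45°, cos 45°); with |EV| = 17.6, V = (-27.66, 27.13). Then |TV| = |V − T| = 38.74.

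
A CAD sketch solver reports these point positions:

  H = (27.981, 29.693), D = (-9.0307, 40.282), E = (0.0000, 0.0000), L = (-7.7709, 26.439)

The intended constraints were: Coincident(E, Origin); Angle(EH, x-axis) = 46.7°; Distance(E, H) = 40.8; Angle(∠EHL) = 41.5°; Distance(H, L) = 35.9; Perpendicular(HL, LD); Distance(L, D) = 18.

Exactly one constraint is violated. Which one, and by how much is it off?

Distance(L, D) = 18 — off by 4.10.

E = (0.00, 0.00) ✓; EH at 46.70° ✓; |EH| = 40.80 ✓; ∠EHL = 41.50° ✓; |HL| = 35.90 ✓; ∠(HL, LD) = 90.00° ✓; |LD| = 13.90 ✗.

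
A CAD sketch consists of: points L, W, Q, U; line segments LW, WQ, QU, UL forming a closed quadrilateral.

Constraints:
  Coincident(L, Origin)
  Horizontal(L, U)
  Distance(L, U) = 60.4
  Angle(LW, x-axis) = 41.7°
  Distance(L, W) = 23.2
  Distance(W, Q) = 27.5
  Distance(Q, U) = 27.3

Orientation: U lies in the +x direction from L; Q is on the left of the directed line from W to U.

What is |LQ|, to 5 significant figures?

49.187

Checks: |WQ| = 27.50 ✓; |QU| = 27.30 ✓.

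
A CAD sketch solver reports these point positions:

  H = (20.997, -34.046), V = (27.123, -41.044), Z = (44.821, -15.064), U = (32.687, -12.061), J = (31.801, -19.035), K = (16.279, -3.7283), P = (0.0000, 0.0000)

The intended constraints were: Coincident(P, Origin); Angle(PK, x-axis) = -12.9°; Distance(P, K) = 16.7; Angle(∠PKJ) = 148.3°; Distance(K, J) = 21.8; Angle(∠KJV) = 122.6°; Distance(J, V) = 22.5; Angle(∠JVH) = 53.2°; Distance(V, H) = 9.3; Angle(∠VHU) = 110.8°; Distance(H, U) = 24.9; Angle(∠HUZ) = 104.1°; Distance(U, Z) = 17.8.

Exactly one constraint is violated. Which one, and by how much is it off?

Distance(U, Z) = 17.8 — off by 5.30.

P = (0.00, 0.00) ✓; PK at -12.90° ✓; |PK| = 16.70 ✓; ∠PKJ = 148.3° ✓; |KJ| = 21.80 ✓; ∠KJV = 122.6° ✓; |JV| = 22.50 ✓; ∠JVH = 53.20° ✓; |VH| = 9.301 ✓; ∠VHU = 110.8° ✓; |HU| = 24.90 ✓; ∠HUZ = 104.1° ✓; |UZ| = 12.50 ✗.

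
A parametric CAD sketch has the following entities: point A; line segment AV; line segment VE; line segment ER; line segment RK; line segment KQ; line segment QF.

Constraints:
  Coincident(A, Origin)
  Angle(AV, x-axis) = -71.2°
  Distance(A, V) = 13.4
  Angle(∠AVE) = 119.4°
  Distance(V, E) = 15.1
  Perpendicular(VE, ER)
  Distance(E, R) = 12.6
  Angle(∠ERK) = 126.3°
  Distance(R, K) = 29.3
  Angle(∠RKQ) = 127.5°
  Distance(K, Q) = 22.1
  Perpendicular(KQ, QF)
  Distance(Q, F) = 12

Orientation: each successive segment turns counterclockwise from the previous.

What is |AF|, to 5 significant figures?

19.819

A is at the origin; AV runs at -71.2° with length 13.4, so V = (4.3184, -12.685). ∠AVE = 119.4° gives VE at -10.600° from the x-axis; with |VE| = 15.1, E = (19.161, -15.463). The perpendicularity gives ER at right angles to VE, so ER runs at 79.400°; with |ER| = 12.6, R = (21.478, -3.0778). ∠ERK = 126.3° gives RK at 133.10° from the x-axis; with |RK| = 29.3, K = (1.4585, 18.316). ∠RKQ = 127.5° gives KQ at -174.40° from the x-axis; with |KQ| = 22.1, Q = (-20.536, 16.159). The perpendicularity gives QF at right angles to KQ, so QF runs at -84.400°; with |QF| = 12.0, F = (-19.365, 4.2167). Then |AF| = |F − A| = 19.819.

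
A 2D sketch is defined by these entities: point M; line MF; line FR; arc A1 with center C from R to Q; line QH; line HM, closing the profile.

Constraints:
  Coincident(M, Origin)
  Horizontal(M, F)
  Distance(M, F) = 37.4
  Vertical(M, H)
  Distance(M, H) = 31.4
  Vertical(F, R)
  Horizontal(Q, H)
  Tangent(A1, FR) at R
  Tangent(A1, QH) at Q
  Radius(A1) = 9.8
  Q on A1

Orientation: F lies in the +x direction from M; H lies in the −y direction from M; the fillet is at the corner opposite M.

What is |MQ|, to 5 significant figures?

41.806

M is at the origin; MF is horizontal with |MF| = 37.4 and F on the +x side, so F = (37.400, 0.0000). MH is vertical with |MH| = 31.4 and H on the −y side, so H = (0.0000, -31.400). The virtual corner opposite M is at (37.400, -31.400). Since A1 is tangent to FR there, CR ⟂ FR and tangency of A1 to QH means the radius CQ is perpendicular to QH, with radius 9.8, so the center C sits 9.8 in from both sides at C = (27.600, -21.600). That places the tangent points at R = (37.400, -21.600) on FR and Q = (27.600, -31.400) on QH. Then |MQ| = |Q − M| = 41.806.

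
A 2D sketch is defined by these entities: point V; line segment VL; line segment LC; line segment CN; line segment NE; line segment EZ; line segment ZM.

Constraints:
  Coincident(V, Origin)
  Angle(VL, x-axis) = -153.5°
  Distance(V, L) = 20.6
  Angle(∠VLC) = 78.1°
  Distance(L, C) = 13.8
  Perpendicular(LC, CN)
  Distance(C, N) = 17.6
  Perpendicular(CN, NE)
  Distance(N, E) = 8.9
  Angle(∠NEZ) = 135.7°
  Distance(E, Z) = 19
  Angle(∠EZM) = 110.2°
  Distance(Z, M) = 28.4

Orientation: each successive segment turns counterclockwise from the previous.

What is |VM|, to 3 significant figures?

41.8

V is at the origin; VL runs at -153.5° with length 20.6, so L = (-18.4, -9.19). ∠VLC = 78.1° gives LC at -51.6° from the x-axis; with |LC| = 13.8, C = (-9.86, -20.0). LC is perpendicular to CN, so CN runs at 38.4°; with |CN| = 17.6, N = (3.93, -9.07). The perpendicularity gives NE at right angles to CN, so NE runs at 128°; with |NE| = 8.9, E = (-1.60, -2.10). ∠NEZ = 135.7° gives EZ at 173° from the x-axis; with |EZ| = 19.0, Z = (-20.4, 0.315). ∠EZM = 110.2° gives ZM at -118° from the x-axis; with |ZM| = 28.4, M = (-33.6, -24.9). Then |VM| = |M − V| = 41.8.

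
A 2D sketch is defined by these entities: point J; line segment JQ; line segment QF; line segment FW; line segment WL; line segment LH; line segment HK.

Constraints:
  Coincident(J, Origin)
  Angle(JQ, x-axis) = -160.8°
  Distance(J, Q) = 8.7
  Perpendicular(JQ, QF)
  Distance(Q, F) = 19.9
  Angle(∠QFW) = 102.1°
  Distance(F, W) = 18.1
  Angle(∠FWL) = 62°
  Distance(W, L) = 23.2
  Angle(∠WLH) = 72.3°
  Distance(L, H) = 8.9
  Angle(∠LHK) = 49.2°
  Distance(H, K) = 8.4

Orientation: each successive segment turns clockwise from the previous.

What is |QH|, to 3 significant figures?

7.43

∠FWL = 62.0° gives WL at -86.7° from the x-axis; with |WL| = 23.2, L = (2.04, 2.17). ∠WLH = 72.3° gives LH at 166° from the x-axis; with |LH| = 8.9, H = (-6.58, 4.39). Then |QH| = |H − Q| = 7.43.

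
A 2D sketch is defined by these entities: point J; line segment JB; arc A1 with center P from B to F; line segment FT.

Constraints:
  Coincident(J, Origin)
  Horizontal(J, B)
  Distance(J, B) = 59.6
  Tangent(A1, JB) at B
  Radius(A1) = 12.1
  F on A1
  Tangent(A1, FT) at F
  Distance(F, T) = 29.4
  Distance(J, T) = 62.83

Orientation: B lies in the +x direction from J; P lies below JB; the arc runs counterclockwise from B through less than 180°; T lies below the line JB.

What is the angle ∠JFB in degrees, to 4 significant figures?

121.1°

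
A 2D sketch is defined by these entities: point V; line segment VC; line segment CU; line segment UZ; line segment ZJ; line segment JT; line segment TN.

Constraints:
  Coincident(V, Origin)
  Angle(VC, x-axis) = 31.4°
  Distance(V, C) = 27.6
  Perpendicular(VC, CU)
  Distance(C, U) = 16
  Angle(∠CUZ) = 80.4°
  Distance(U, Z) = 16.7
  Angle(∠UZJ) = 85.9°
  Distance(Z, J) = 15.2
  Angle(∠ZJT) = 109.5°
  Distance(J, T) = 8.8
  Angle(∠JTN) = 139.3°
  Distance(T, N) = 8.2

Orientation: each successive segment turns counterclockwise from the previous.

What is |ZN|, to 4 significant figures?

22.01

∠ZJT = 109.5° gives JT at 25.60° from the x-axis; with |JT| = 8.8, T = (21.32, 10.15). ∠JTN = 139.3° gives TN at 66.30° from the x-axis; with |TN| = 8.2, N = (24.62, 17.66). Then |ZN| = |N − Z| = 22.01.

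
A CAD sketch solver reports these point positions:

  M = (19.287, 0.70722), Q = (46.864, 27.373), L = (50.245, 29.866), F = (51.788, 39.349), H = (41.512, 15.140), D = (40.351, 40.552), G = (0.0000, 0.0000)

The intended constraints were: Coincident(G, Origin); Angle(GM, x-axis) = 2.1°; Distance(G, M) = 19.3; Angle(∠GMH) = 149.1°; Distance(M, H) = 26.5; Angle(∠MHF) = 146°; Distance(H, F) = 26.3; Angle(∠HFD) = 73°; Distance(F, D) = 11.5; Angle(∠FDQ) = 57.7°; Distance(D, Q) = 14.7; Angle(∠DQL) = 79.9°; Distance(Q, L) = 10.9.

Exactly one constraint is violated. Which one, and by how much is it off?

Distance(Q, L) = 10.9 — off by 6.70.

G = (0.00, 0.00) ✓; GM at 2.100° ✓; |GM| = 19.30 ✓; ∠GMH = 149.1° ✓; |MH| = 26.50 ✓; ∠MHF = 146.0° ✓; |HF| = 26.30 ✓; ∠HFD = 73.00° ✓; |FD| = 11.50 ✓; ∠FDQ = 57.70° ✓; |DQ| = 14.70 ✓; ∠DQL = 79.89° ✓; |QL| = 4.201 ✗.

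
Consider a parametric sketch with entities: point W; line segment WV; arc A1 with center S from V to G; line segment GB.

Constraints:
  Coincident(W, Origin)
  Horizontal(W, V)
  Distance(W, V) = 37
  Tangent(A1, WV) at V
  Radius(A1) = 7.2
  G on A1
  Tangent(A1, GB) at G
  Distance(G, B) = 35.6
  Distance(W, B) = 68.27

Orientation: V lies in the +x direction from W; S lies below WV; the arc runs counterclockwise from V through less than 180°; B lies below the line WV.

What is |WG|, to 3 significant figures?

34.2

Checks: |SG| = 7.200 ✓; ∠(SG, GB) = 90.00° ✓; |GB| = 35.60 ✓; |WB| = 68.27 ✓.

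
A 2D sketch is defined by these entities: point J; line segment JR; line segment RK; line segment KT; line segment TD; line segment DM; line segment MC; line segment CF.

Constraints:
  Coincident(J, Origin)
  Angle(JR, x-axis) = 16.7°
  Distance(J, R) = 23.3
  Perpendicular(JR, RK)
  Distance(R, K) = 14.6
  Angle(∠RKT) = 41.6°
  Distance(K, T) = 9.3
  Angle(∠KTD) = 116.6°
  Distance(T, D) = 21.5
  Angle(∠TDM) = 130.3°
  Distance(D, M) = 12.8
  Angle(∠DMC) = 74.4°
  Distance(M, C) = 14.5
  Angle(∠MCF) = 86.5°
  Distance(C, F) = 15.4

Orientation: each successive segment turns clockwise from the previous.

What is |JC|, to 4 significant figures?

38.03

∠TDM = 130.3° gives DM at 35.20° from the x-axis; with |DM| = 12.8, M = (30.97, 26.39). ∠DMC = 74.4° gives MC at -70.40° from the x-axis; with |MC| = 14.5, C = (35.83, 12.73). Then |JC| = |C − J| = 38.03.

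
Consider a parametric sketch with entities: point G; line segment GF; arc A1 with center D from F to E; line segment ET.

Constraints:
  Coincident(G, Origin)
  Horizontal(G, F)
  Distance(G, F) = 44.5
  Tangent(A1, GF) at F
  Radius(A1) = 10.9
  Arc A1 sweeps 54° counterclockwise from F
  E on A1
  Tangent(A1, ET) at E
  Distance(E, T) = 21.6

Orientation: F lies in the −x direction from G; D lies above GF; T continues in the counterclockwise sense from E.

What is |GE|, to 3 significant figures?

36.0

G is at the origin; G and F share the same y with |GF| = 44.5 and F on the −x side, so F = (-44.5, 0.00). Since A1 is tangent to GF there, DF ⟂ GF, so D = F + (0, 10.9) = (-44.5, 10.9). On A1, F sits at bearing -90° from D; a 54° counterclockwise sweep puts E at bearing -36°, so E = D + 10.9·(cos -36°, sin -36°) = (-35.7, 4.49). Then |GE| = |E − G| = 36.0.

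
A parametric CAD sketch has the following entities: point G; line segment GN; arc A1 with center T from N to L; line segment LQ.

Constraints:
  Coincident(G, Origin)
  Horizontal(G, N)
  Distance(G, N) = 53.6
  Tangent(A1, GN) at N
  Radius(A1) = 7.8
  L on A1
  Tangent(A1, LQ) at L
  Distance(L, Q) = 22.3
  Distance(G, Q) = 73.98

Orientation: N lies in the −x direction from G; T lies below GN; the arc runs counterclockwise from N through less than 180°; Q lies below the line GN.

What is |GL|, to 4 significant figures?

60.96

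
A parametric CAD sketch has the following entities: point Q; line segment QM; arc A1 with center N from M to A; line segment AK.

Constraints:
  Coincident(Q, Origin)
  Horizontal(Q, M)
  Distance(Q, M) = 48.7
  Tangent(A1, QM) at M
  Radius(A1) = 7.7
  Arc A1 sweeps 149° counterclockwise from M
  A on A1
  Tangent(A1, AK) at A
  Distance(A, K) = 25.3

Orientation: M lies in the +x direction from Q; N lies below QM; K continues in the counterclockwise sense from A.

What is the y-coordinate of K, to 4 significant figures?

-27.33

Q is at the origin; QM is horizontal with |QM| = 48.7 and M on the +x side, so M = (48.70, 0.000). The tangent condition forces NM to be normal to QM, so N = M + (0, -7.7) = (48.70, -7.700). On A1, M sits at bearing 90° from N; a 149° counterclockwise sweep puts A at bearing 239°, so A = N + 7.7·(cos 239°, sin 239°) = (44.73, -14.30). A1 meets AK tangentially, so NA is at right angles to AK, so AK runs along (−sin 239°, cos 239°); with |AK| = 25.3, K = (66.42, -27.33). So K.y = -27.33.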